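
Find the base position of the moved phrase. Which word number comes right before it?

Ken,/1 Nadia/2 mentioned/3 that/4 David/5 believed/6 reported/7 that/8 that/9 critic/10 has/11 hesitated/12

The displaced element is "Ken" (word 1).
It is linked across 2 clause boundaries (that → Ø).
It functions as the subject of "reported", so the gap sits immediately after word 6 ("believed").
Base order: Nadia mentioned that David believed that Ken reported that that critic has hesitated.

6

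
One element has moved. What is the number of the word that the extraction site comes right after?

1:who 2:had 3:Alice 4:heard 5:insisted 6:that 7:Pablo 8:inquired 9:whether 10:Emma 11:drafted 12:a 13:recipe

The displaced element is "who" (word 1).
It is linked across 1 clause boundary (Ø).
It functions as the subject of "insisted", so the gap sits immediately after word 4 ("heard").
Base order: Alice had heard that who insisted that Pablo inquired whether Emma drafted a recipe.

4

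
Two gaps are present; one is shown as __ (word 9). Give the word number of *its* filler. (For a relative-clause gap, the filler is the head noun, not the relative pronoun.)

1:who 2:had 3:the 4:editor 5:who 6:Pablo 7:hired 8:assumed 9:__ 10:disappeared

The marked gap is the subject of "disappeared".
Its filler is the fronted wh-phrase "who", at word 1.
(The other dependency links word 4 to a gap after word 7.)

1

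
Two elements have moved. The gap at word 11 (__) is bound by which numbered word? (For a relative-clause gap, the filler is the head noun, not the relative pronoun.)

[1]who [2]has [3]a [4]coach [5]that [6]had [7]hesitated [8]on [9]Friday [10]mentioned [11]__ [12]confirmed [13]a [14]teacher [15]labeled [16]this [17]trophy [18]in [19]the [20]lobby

1

The marked gap is the subject of "confirmed".
Its filler is the fronted wh-phrase "who", at word 1.
(The other dependency links word 4 to a gap after word 5.)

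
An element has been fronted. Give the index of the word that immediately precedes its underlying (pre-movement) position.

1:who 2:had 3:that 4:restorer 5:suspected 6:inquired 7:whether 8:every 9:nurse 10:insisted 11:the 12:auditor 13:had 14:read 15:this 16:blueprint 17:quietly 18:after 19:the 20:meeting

5

The displaced element is "who" (word 1).
It is linked across 1 clause boundary (Ø).
It functions as the subject of "inquired", so the gap sits immediately after word 5 ("suspected").
Base order: That restorer had suspected that who inquired whether every nurse insisted the auditor had read this blueprint quietly after the meeting.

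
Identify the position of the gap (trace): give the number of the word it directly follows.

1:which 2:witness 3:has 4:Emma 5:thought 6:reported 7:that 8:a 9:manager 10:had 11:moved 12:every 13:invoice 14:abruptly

The displaced element is "which witness" (word 2).
It is linked across 1 clause boundary (Ø).
It functions as the subject of "reported", so the gap sits immediately after word 5 ("thought").
Base order: Emma has thought which witness reported that a manager had moved every invoice abruptly.

5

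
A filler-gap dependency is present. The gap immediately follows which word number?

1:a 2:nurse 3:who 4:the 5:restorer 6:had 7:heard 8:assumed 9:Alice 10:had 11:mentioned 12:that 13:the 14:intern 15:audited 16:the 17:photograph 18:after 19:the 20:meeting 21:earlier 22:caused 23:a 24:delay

The displaced element is "a nurse" (word 2).
It is linked across 1 clause boundary (Ø).
It functions as the subject of "assumed", so the gap sits immediately after word 7 ("heard").
Base order: The restorer had heard that a nurse assumed Alice had mentioned that the intern audited the photograph after the meeting earlier.

7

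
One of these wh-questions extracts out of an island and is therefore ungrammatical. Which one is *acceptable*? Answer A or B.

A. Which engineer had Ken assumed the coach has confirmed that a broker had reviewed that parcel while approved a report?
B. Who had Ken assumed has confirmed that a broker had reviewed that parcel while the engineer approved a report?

B

In A, the wh-phrase is extracted from inside an adjunct island (introduced by "while"), which blocks movement.
In B, the extraction path crosses only that-complement boundaries, which are transparent.
So B is grammatical.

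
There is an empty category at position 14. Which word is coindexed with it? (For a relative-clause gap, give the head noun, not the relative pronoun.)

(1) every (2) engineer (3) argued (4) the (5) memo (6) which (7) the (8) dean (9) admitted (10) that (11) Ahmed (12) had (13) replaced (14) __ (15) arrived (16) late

5

The gap at 14 is the object of "replaced", inside a relative clause.
The relative pronoun is "which" (word 6); it is bound by the head noun immediately before it.
Its filler is the head noun "memo", at word 5.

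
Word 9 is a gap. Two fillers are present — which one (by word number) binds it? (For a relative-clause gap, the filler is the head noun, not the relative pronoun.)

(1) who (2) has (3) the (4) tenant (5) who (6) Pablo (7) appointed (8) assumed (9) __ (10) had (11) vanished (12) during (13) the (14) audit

1

The marked gap is the subject of "vanished".
Its filler is the fronted wh-phrase "who", at word 1.
(The other dependency links word 4 to a gap after word 7.)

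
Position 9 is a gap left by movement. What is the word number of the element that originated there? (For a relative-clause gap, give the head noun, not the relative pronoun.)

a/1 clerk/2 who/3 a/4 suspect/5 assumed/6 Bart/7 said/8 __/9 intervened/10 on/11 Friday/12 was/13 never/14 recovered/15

The gap at 9 is the subject of "intervened", inside a relative clause.
The relative pronoun is "who" (word 3); it is bound by the head noun immediately before it.
Its filler is the head noun "clerk", at word 2.

2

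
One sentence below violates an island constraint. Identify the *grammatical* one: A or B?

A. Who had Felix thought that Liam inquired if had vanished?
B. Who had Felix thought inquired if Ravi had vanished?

In A, the wh-phrase is extracted from inside a wh-island (introduced by "if"), which blocks movement.
In B, the extraction path crosses only that-complement boundaries, which are transparent.
So B is grammatical.

B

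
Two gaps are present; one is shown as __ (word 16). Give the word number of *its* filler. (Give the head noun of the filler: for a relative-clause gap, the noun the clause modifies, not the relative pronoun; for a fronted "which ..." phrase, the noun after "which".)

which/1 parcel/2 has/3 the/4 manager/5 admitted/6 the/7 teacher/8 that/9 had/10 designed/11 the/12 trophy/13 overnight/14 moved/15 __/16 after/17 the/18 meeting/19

2

The marked gap is the direct object of "moved".
Its filler is the fronted wh-phrase "which parcel", at word 2.
(The other dependency links word 8 to a gap after word 9.)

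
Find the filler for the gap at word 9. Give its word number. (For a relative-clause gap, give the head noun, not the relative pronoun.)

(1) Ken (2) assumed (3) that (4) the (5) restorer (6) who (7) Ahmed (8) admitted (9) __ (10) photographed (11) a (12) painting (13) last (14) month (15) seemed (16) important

5

The gap at 9 is the subject of "photographed", inside a relative clause.
The relative pronoun is "who" (word 6); it is bound by the head noun immediately before it.
Its filler is the head noun "restorer", at word 5.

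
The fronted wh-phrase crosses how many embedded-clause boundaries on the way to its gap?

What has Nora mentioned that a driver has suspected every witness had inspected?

"what" is extracted from the object of "inspected".
Boundaries crossed, outermost first: [that], [Ø] — 2 in total.

2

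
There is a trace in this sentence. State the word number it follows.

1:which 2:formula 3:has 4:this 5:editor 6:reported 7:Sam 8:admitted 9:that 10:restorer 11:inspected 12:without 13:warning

The displaced element is "which formula" (word 2).
It is linked across 2 clause boundaries (Ø → Ø).
It functions as the direct object of "inspected", so the gap sits immediately after word 11 ("inspected").
Base order: This editor has reported Sam admitted that restorer inspected which formula without warning.

11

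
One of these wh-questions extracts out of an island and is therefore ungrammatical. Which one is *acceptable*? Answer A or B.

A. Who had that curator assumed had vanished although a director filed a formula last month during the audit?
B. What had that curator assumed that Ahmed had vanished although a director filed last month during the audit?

In B, the wh-phrase is extracted from inside an adjunct island (introduced by "although"), which blocks movement.
In A, the extraction path crosses only that-complement boundaries, which are transparent.
So A is grammatical.

A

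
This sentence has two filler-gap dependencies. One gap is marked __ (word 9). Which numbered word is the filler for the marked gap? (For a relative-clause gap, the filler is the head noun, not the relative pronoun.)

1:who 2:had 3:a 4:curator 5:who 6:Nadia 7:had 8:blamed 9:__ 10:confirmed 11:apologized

The marked gap is inside the relative clause, the direct object of "blamed".
Its filler is the head noun "curator" (via "who"), at word 4.
(The other dependency links word 1 to a gap after word 10.)

4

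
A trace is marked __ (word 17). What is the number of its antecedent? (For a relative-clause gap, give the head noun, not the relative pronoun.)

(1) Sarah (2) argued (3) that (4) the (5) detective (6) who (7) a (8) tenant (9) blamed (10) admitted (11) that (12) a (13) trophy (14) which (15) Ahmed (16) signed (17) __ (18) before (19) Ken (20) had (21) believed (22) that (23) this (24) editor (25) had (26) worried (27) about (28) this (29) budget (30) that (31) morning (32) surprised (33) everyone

The gap at 17 is the object of "signed", inside a relative clause.
The relative pronoun is "which" (word 14); it is bound by the head noun immediately before it.
Its filler is the head noun "trophy", at word 13.

13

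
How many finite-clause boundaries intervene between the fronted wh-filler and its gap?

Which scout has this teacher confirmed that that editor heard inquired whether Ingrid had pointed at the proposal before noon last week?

"which scout" is extracted from the subject of "inquired".
Boundaries crossed, outermost first: [that], [Ø] — 2 in total.

2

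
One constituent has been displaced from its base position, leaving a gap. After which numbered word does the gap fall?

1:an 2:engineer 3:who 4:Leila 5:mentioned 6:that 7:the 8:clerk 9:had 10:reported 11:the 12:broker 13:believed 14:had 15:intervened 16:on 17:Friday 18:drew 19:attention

The displaced element is "an engineer" (word 2).
It is linked across 3 clause boundaries (that → Ø → Ø).
It functions as the subject of "intervened", so the gap sits immediately after word 13 ("believed").
Base order: Leila mentioned that the clerk had reported the broker believed an engineer had intervened on Friday.

13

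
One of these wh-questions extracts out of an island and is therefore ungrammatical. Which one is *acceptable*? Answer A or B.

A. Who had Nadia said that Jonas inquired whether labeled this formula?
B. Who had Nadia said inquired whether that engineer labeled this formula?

In A, the wh-phrase is extracted from inside a wh-island (introduced by "whether"), which blocks movement.
In B, the extraction path crosses only that-complement boundaries, which are transparent.
So B is grammatical.

B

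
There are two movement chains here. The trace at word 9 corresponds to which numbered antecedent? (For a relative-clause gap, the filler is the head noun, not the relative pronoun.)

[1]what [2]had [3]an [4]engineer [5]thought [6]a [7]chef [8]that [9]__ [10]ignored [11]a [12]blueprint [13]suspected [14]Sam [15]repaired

7

The marked gap is inside the relative clause, the subject of "ignored".
Its filler is the head noun "chef" (via "that"), at word 7.
(The other dependency links word 1 to a gap after word 15.)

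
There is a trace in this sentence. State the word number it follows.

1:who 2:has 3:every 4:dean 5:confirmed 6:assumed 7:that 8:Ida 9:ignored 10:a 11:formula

5

The displaced element is "who" (word 1).
It is linked across 1 clause boundary (Ø).
It functions as the subject of "assumed", so the gap sits immediately after word 5 ("confirmed").
Base order: Every dean has confirmed that who assumed that Ida ignored a formula.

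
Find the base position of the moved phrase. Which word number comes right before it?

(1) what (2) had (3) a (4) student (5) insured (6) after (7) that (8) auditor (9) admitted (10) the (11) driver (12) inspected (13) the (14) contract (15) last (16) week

The displaced element is "what" (word 1).
It functions as the direct object of "insured", so the gap sits immediately after word 5 ("insured").
Base order: A student had insured what after that auditor admitted the driver inspected the contract last week.

5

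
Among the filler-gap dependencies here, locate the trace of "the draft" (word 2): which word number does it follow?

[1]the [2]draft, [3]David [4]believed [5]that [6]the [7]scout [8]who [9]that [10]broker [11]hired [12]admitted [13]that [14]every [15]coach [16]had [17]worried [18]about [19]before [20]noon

The displaced element is "the draft" (word 2).
It is linked across 2 clause boundaries (that → that).
It functions as the object of the preposition "about" of "worried", so the gap sits immediately after word 18 ("about").
Base order: David believed that the scout who that broker hired admitted that every coach had worried about the draft before noon.

18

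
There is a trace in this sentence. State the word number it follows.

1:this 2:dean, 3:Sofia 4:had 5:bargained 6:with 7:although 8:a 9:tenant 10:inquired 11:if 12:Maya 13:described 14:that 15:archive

The displaced element is "this dean" (word 2).
It functions as the object of the preposition "with" of "bargained", so the gap sits immediately after word 6 ("with").
Base order: Sofia had bargained with this dean although a tenant inquired if Maya described that archive.

6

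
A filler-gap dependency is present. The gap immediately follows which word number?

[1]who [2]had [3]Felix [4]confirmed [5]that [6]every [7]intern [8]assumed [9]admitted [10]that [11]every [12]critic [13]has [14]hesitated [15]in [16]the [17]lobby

The displaced element is "who" (word 1).
It is linked across 2 clause boundaries (that → Ø).
It functions as the subject of "admitted", so the gap sits immediately after word 8 ("assumed").
Base order: Felix had confirmed that every intern assumed that who admitted that every critic has hesitated in the lobby.

8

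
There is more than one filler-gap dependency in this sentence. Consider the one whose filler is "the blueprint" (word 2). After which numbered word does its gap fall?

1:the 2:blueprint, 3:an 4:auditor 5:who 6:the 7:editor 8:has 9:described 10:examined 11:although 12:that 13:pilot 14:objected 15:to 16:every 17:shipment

The displaced element is "the blueprint" (word 2).
It functions as the direct object of "examined", so the gap sits immediately after word 10 ("examined").
Base order: An auditor who the editor has described examined the blueprint although that pilot objected to every shipment.

10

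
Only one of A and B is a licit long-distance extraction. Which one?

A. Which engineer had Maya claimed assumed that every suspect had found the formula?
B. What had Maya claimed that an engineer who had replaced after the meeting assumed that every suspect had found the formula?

In B, the wh-phrase is extracted from inside a complex-NP island (relative clause) (introduced by "who"), which blocks movement.
In A, the extraction path crosses only that-complement boundaries, which are transparent.
So A is grammatical.

A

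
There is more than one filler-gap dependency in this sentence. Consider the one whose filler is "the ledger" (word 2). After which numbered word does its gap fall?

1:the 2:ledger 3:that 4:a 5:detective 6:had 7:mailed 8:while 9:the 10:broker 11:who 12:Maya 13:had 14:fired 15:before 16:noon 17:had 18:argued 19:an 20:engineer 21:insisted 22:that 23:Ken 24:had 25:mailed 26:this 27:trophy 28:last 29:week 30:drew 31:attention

The displaced element is "the ledger" (word 2).
It functions as the direct object of "mailed", so the gap sits immediately after word 7 ("mailed").
Base order: A detective had mailed the ledger while the broker who Maya had fired before noon had argued an engineer insisted that Ken had mailed this trophy last week.

7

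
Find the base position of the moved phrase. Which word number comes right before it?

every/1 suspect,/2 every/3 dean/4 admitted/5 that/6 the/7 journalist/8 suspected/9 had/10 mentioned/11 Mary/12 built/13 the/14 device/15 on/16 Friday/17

The displaced element is "every suspect" (word 2).
It is linked across 2 clause boundaries (that → Ø).
It functions as the subject of "mentioned", so the gap sits immediately after word 9 ("suspected").
Base order: Every dean admitted that the journalist suspected that every suspect had mentioned Mary built the device on Friday.

9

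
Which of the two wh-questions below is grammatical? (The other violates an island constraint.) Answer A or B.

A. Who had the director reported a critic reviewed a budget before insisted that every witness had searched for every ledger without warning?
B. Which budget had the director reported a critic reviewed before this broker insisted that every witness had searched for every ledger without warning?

In A, the wh-phrase is extracted from inside an adjunct island (introduced by "before"), which blocks movement.
In B, the extraction path crosses only that-complement boundaries, which are transparent.
So B is grammatical.

B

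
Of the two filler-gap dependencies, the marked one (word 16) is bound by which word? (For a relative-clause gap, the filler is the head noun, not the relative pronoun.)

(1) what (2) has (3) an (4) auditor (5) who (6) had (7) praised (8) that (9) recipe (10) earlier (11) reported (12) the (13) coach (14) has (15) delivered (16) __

1

The marked gap is the direct object of "delivered".
Its filler is the fronted wh-phrase "what", at word 1.
(The other dependency links word 4 to a gap after word 5.)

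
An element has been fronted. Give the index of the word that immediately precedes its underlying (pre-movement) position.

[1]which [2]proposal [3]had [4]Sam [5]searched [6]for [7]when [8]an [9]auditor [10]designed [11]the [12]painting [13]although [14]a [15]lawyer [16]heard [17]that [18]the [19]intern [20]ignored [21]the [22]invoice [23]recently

6

The displaced element is "which proposal" (word 2).
It functions as the object of the preposition "for" of "searched", so the gap sits immediately after word 6 ("for").
Base order: Sam had searched for which proposal when an auditor designed the painting although a lawyer heard that the intern ignored the invoice recently.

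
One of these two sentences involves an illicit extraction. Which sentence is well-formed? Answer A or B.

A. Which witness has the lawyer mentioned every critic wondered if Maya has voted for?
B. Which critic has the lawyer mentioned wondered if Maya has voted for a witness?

In A, the wh-phrase is extracted from inside a wh-island (introduced by "if"), which blocks movement.
In B, the extraction path crosses only that-complement boundaries, which are transparent.
So B is grammatical.

B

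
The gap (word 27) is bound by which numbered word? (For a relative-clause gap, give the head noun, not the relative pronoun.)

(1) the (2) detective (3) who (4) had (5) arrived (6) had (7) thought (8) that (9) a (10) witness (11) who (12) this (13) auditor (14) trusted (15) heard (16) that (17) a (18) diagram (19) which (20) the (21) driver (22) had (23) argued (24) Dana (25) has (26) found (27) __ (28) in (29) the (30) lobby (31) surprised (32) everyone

The gap at 27 is the object of "found", inside a relative clause.
The relative pronoun is "which" (word 19); it is bound by the head noun immediately before it.
Its filler is the head noun "diagram", at word 18.

18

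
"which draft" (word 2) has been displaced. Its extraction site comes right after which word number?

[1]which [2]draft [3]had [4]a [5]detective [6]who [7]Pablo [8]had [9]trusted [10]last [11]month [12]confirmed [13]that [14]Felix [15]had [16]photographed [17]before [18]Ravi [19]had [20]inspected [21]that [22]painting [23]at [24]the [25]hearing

The displaced element is "which draft" (word 2).
It is linked across 1 clause boundary (that).
It functions as the direct object of "photographed", so the gap sits immediately after word 16 ("photographed").
Base order: A detective who Pablo had trusted last month had confirmed that Felix had photographed which draft before Ravi had inspected that painting at the hearing.

16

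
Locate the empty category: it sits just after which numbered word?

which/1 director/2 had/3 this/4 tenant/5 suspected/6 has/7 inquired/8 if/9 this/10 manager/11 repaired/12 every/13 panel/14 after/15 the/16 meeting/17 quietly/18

The displaced element is "which director" (word 2).
It is linked across 1 clause boundary (Ø).
It functions as the subject of "inquired", so the gap sits immediately after word 6 ("suspected").
Base order: This tenant had suspected that which director has inquired if this manager repaired every panel after the meeting quietly.

6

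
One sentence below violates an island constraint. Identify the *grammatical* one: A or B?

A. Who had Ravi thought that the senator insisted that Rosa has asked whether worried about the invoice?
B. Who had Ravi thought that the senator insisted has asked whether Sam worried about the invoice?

B

In A, the wh-phrase is extracted from inside a wh-island (introduced by "whether"), which blocks movement.
In B, the extraction path crosses only that-complement boundaries, which are transparent.
So B is grammatical.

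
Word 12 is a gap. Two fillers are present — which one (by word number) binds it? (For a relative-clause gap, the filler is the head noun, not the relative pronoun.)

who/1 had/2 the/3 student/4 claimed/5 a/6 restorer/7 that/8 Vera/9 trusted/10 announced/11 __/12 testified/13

1

The marked gap is the subject of "testified".
Its filler is the fronted wh-phrase "who", at word 1.
(The other dependency links word 7 to a gap after word 10.)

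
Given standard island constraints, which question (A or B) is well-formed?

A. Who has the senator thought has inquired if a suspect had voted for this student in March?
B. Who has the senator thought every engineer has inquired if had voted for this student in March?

In B, the wh-phrase is extracted from inside a wh-island (introduced by "if"), which blocks movement.
In A, the extraction path crosses only that-complement boundaries, which are transparent.
So A is grammatical.

A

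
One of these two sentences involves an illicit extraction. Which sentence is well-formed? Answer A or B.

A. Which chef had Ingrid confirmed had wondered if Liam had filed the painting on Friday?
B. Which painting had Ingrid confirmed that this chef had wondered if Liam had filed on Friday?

In B, the wh-phrase is extracted from inside a wh-island (introduced by "if"), which blocks movement.
In A, the extraction path crosses only that-complement boundaries, which are transparent.
So A is grammatical.

A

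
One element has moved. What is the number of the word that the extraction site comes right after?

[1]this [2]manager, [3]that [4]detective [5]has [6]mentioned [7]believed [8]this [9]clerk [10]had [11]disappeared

6

The displaced element is "this manager" (word 2).
It is linked across 1 clause boundary (Ø).
It functions as the subject of "believed", so the gap sits immediately after word 6 ("mentioned").
Base order: That detective has mentioned that this manager believed this clerk had disappeared.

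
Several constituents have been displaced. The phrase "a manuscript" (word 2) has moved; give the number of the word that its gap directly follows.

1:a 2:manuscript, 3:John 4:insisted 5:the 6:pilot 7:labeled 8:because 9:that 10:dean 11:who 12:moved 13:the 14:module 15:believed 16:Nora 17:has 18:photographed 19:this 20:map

7

The displaced element is "a manuscript" (word 2).
It is linked across 1 clause boundary (Ø).
It functions as the direct object of "labeled", so the gap sits immediately after word 7 ("labeled").
Base order: John insisted the pilot labeled a manuscript because that dean who moved the module believed Nora has photographed this map.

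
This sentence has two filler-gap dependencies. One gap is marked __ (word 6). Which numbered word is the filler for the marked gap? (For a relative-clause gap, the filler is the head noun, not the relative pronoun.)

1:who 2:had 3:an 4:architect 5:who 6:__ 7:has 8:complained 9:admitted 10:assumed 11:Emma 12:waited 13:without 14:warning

4

The marked gap is inside the relative clause, the subject of "complained".
Its filler is the head noun "architect" (via "who"), at word 4.
(The other dependency links word 1 to a gap after word 9.)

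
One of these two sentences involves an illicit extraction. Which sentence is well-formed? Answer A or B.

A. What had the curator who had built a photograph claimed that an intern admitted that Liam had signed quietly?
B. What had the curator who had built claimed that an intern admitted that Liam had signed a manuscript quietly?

In B, the wh-phrase is extracted from inside a complex-NP island (relative clause) (introduced by "who"), which blocks movement.
In A, the extraction path crosses only that-complement boundaries, which are transparent.
So A is grammatical.

A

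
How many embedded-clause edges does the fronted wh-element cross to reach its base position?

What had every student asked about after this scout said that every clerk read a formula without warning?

"what" originates inside the matrix clause — no clause boundary is crossed.

0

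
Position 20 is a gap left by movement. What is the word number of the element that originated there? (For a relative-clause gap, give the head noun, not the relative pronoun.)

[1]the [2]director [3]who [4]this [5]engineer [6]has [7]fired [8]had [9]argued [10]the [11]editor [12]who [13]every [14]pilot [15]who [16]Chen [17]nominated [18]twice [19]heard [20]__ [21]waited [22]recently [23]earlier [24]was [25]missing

11

The gap at 20 is the subject of "waited", inside a relative clause.
The relative pronoun is "who" (word 12); it is bound by the head noun immediately before it.
Its filler is the head noun "editor", at word 11.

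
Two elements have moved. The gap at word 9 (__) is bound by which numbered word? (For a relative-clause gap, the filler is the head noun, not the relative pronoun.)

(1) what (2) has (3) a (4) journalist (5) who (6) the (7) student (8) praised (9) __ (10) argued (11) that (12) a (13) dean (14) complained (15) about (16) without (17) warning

4

The marked gap is inside the relative clause, the direct object of "praised".
Its filler is the head noun "journalist" (via "who"), at word 4.
(The other dependency links word 1 to a gap after word 15.)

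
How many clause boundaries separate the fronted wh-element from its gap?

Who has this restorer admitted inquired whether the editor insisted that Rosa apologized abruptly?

1

"who" is extracted from the subject of "inquired".
Boundaries crossed, outermost first: [Ø] — 1 in total.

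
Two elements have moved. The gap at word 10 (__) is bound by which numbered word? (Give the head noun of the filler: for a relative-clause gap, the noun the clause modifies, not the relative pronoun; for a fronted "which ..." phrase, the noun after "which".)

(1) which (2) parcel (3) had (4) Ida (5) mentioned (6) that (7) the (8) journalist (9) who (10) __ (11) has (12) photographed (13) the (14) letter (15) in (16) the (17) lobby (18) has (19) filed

8

The marked gap is inside the relative clause, the subject of "photographed".
Its filler is the head noun "journalist" (via "who"), at word 8.
(The other dependency links word 2 to a gap after word 19.)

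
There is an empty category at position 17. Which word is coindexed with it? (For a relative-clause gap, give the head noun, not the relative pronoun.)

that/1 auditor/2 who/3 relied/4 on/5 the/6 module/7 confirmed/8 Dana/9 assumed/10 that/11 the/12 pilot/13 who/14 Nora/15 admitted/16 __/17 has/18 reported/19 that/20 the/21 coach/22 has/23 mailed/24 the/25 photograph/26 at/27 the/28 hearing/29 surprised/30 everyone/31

13

The gap at 17 is the subject of "reported", inside a relative clause.
The relative pronoun is "who" (word 14); it is bound by the head noun immediately before it.
Its filler is the head noun "pilot", at word 13.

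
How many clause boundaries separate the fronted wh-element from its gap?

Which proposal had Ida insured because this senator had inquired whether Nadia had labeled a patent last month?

"which proposal" originates inside the matrix clause — no clause boundary is crossed.

0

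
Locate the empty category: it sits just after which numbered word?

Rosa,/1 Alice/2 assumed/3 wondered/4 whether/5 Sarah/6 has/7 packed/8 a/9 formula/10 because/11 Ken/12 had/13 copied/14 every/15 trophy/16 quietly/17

The displaced element is "Rosa" (word 1).
It is linked across 1 clause boundary (Ø).
It functions as the subject of "wondered", so the gap sits immediately after word 3 ("assumed").
Base order: Alice assumed that Rosa wondered whether Sarah has packed a formula because Ken had copied every trophy quietly.

3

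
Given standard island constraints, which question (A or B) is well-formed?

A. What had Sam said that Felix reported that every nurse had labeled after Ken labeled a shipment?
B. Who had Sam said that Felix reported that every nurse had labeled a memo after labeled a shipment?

A

In B, the wh-phrase is extracted from inside an adjunct island (introduced by "after"), which blocks movement.
In A, the extraction path crosses only that-complement boundaries, which are transparent.
So A is grammatical.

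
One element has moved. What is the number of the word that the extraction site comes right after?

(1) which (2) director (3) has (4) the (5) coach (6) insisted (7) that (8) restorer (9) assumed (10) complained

The displaced element is "which director" (word 2).
It is linked across 2 clause boundaries (Ø → Ø).
It functions as the subject of "complained", so the gap sits immediately after word 9 ("assumed").
Base order: The coach has insisted that restorer assumed that which director complained.

9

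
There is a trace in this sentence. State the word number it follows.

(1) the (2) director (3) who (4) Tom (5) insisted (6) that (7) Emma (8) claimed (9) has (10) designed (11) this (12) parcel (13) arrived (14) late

8

The displaced element is "the director" (word 2).
It is linked across 2 clause boundaries (that → Ø).
It functions as the subject of "designed", so the gap sits immediately after word 8 ("claimed").
Base order: Tom insisted that Emma claimed that the director has designed this parcel.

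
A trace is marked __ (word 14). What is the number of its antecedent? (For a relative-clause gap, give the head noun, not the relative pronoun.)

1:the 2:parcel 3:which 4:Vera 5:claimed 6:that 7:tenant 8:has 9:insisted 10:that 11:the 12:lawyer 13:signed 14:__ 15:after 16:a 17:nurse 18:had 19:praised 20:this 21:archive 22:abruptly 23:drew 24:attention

The gap at 14 is the object of "signed", inside a relative clause.
The relative pronoun is "which" (word 3); it is bound by the head noun immediately before it.
Its filler is the head noun "parcel", at word 2.

2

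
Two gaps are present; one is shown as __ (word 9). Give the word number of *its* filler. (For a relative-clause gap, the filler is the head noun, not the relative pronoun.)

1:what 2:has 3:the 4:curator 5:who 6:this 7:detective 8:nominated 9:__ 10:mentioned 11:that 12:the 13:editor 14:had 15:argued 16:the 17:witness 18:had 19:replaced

4

The marked gap is inside the relative clause, the direct object of "nominated".
Its filler is the head noun "curator" (via "who"), at word 4.
(The other dependency links word 1 to a gap after word 19.)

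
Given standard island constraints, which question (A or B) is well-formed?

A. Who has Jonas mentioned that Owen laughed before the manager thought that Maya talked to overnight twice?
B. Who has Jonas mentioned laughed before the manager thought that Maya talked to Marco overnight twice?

B

In A, the wh-phrase is extracted from inside an adjunct island (introduced by "before"), which blocks movement.
In B, the extraction path crosses only that-complement boundaries, which are transparent.
So B is grammatical.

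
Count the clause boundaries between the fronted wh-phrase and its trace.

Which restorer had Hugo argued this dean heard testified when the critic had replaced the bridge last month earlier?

"which restorer" is extracted from the subject of "testified".
Boundaries crossed, outermost first: [Ø], [Ø] — 2 in total.

2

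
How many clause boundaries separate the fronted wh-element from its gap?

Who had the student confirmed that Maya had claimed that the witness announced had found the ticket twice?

"who" is extracted from the subject of "found".
Boundaries crossed, outermost first: [that], [that], [Ø] — 3 in total.

3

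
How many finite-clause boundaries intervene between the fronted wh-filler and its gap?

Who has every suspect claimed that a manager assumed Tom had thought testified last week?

3

"who" is extracted from the subject of "testified".
Boundaries crossed, outermost first: [that], [Ø], [Ø] — 3 in total.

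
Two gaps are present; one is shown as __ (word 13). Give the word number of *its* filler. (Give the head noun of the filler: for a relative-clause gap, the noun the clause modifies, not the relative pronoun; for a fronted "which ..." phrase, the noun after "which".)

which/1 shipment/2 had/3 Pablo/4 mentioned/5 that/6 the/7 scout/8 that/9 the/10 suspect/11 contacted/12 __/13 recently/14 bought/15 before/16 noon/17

8

The marked gap is inside the relative clause, the direct object of "contacted".
Its filler is the head noun "scout" (via "that"), at word 8.
(The other dependency links word 2 to a gap after word 15.)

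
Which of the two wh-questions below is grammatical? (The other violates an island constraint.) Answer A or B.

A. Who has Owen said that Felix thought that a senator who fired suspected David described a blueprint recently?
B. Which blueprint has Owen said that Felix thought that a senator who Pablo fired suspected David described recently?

B

In A, the wh-phrase is extracted from inside a complex-NP island (relative clause) (introduced by "who"), which blocks movement.
In B, the extraction path crosses only that-complement boundaries, which are transparent.
So B is grammatical.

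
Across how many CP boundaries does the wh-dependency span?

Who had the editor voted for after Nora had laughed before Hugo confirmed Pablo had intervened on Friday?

"who" originates inside the matrix clause — no clause boundary is crossed.

0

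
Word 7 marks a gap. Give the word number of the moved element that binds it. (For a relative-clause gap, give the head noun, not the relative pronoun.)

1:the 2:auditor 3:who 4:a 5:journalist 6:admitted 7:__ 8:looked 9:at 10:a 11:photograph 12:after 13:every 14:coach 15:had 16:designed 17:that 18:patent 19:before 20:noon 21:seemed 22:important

2

The gap at 7 is the subject of "looked", inside a relative clause.
The relative pronoun is "who" (word 3); it is bound by the head noun immediately before it.
Its filler is the head noun "auditor", at word 2.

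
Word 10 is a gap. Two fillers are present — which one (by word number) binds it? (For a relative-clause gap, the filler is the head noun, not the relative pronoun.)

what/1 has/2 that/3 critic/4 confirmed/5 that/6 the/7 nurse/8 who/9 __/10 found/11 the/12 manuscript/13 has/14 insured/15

The marked gap is inside the relative clause, the subject of "found".
Its filler is the head noun "nurse" (via "who"), at word 8.
(The other dependency links word 1 to a gap after word 15.)

8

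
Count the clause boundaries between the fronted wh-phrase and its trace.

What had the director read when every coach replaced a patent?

0

"what" originates inside the matrix clause — no clause boundary is crossed.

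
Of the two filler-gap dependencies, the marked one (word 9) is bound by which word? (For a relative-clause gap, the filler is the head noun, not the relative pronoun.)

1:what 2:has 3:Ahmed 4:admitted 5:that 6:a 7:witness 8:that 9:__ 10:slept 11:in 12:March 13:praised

7

The marked gap is inside the relative clause, the subject of "slept".
Its filler is the head noun "witness" (via "that"), at word 7.
(The other dependency links word 1 to a gap after word 13.)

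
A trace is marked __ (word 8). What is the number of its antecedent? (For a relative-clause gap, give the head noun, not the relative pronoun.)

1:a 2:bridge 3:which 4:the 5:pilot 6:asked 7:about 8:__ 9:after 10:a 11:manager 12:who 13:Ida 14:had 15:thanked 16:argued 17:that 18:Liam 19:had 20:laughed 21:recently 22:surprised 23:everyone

The gap at 8 is the prepositional object of "asked", inside a relative clause.
The relative pronoun is "which" (word 3); it is bound by the head noun immediately before it.
Its filler is the head noun "bridge", at word 2.

2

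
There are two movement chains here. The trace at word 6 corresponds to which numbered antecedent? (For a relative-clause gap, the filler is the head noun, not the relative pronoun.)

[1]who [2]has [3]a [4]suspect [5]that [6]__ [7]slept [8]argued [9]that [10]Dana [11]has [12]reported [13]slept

4

The marked gap is inside the relative clause, the subject of "slept".
Its filler is the head noun "suspect" (via "that"), at word 4.
(The other dependency links word 1 to a gap after word 12.)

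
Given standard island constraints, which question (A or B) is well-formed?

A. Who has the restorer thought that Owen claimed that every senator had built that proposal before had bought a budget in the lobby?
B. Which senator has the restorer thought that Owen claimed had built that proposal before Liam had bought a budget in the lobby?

B

In A, the wh-phrase is extracted from inside an adjunct island (introduced by "before"), which blocks movement.
In B, the extraction path crosses only that-complement boundaries, which are transparent.
So B is grammatical.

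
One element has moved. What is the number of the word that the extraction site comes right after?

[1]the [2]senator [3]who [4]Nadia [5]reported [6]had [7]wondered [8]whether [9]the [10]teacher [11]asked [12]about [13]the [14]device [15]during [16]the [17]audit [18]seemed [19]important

5

The displaced element is "the senator" (word 2).
It is linked across 1 clause boundary (Ø).
It functions as the subject of "wondered", so the gap sits immediately after word 5 ("reported").
Base order: Nadia reported the senator had wondered whether the teacher asked about the device during the audit.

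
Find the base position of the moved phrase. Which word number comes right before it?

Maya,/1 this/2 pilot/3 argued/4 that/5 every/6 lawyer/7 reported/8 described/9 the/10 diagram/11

8

The displaced element is "Maya" (word 1).
It is linked across 2 clause boundaries (that → Ø).
It functions as the subject of "described", so the gap sits immediately after word 8 ("reported").
Base order: This pilot argued that every lawyer reported that Maya described the diagram.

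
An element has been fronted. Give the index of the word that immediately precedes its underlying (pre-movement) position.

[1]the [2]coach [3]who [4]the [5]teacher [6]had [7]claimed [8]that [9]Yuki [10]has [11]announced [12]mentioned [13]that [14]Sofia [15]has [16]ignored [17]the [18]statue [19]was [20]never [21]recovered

The displaced element is "the coach" (word 2).
It is linked across 2 clause boundaries (that → Ø).
It functions as the subject of "mentioned", so the gap sits immediately after word 11 ("announced").
Base order: The teacher had claimed that Yuki has announced that the coach mentioned that Sofia has ignored the statue.

11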